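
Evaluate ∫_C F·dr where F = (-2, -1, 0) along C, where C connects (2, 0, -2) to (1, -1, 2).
3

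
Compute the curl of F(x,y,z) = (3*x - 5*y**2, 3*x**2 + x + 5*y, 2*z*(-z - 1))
(0, 0, 6*x + 10*y + 1)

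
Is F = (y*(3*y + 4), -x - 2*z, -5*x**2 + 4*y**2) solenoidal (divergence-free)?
Yes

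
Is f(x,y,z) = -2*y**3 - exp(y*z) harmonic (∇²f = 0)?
No, ∇²f = -y**2*exp(y*z) - 12*y - z**2*exp(y*z)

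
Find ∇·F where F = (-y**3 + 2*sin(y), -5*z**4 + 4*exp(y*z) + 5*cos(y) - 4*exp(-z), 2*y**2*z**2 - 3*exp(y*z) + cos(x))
4*y**2*z - 3*y*exp(y*z) + 4*z*exp(y*z) - 5*sin(y)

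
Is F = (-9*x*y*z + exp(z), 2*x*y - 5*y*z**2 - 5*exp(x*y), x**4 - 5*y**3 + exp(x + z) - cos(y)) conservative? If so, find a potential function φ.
No, ∇×F = (-15*y**2 + 10*y*z + sin(y), -4*x**3 - 9*x*y + exp(z) - exp(x + z), 9*x*z - 5*y*exp(x*y) + 2*y) ≠ 0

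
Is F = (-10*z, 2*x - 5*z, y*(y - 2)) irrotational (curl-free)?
No, ∇×F = (2*y + 3, -10, 2)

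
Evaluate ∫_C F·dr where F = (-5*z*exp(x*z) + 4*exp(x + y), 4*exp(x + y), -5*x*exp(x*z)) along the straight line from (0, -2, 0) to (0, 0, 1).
4 - 4*exp(-2)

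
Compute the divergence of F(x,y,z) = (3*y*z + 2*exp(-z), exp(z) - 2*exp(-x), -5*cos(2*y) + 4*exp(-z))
-4*exp(-z)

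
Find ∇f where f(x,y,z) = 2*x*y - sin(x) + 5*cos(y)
(2*y - cos(x), 2*x - 5*sin(y), 0)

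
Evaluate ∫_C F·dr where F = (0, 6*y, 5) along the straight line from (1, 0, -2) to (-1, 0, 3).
25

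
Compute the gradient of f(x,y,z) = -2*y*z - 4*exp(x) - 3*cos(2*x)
(-4*exp(x) + 6*sin(2*x), -2*z, -2*y)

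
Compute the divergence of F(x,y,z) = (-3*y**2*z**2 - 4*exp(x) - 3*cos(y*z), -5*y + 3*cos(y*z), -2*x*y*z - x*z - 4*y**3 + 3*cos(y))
-2*x*y - x - 3*z*sin(y*z) - 4*exp(x) - 5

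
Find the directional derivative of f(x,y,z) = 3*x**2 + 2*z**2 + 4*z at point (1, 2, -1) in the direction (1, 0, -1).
3*sqrt(2)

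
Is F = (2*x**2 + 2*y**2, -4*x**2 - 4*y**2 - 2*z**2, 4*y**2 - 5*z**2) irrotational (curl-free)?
No, ∇×F = (8*y + 4*z, 0, -8*x - 4*y)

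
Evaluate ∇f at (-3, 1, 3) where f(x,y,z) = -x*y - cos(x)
(-1 - sin(3), 3, 0)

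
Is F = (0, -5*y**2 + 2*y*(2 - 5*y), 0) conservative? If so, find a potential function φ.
Yes, F is conservative. φ = y**2*(2 - 5*y)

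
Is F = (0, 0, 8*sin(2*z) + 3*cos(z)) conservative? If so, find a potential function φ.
Yes, F is conservative. φ = 3*sin(z) - 4*cos(2*z)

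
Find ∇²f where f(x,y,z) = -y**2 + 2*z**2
2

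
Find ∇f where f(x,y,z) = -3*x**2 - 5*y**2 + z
(-6*x, -10*y, 1)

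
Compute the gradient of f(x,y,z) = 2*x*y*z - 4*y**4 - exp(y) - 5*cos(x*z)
(z*(2*y + 5*sin(x*z)), 2*x*z - 16*y**3 - exp(y), x*(2*y + 5*sin(x*z)))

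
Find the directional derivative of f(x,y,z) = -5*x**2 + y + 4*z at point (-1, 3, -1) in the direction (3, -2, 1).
16*sqrt(14)/7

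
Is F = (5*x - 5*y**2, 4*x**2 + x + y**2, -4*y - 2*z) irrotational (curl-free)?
No, ∇×F = (-4, 0, 8*x + 10*y + 1)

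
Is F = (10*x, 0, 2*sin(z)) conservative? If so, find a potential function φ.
Yes, F is conservative. φ = 5*x**2 - 2*cos(z)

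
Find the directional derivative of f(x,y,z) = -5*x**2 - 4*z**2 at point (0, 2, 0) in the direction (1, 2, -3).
0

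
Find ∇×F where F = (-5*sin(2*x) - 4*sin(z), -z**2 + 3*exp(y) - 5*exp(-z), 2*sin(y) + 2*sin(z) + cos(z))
(2*z + 2*cos(y) - 5*exp(-z), -4*cos(z), 0)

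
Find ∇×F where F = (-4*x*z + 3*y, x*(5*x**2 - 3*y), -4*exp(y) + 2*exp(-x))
(-4*exp(y), -4*x + 2*exp(-x), 15*x**2 - 3*y - 3)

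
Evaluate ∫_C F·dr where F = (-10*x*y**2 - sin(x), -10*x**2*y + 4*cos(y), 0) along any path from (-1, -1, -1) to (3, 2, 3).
-175 + cos(3) - cos(1) + 4*sin(1) + 4*sin(2)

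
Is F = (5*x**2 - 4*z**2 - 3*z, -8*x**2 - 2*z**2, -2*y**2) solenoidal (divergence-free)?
No, ∇·F = 10*x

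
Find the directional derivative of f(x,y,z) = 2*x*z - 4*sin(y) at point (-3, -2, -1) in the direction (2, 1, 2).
-16/3 - 4*cos(2)/3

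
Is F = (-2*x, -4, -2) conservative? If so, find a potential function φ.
Yes, F is conservative. φ = -x**2 - 4*y - 2*z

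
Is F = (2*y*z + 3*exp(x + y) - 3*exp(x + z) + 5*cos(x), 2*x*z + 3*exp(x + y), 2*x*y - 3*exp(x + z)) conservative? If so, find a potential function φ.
Yes, F is conservative. φ = 2*x*y*z + 3*exp(x + y) - 3*exp(x + z) + 5*sin(x)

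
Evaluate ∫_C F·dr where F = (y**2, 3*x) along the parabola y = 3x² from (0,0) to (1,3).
39/5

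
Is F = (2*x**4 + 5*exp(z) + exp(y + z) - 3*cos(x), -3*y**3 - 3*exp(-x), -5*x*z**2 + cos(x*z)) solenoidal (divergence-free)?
No, ∇·F = 8*x**3 - 10*x*z - x*sin(x*z) - 9*y**2 + 3*sin(x)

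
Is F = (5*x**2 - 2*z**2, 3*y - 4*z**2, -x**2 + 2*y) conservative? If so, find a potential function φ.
No, ∇×F = (8*z + 2, 2*x - 4*z, 0) ≠ 0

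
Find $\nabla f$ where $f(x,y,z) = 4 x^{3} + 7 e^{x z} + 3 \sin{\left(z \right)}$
(12*x**2 + 7*z*exp(x*z), 0, 7*x*exp(x*z) + 3*cos(z))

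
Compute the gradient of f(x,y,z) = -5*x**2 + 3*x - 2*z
(3 - 10*x, 0, -2)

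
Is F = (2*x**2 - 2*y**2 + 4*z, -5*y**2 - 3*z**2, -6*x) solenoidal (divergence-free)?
No, ∇·F = 4*x - 10*y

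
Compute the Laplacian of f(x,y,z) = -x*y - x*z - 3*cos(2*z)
12*cos(2*z)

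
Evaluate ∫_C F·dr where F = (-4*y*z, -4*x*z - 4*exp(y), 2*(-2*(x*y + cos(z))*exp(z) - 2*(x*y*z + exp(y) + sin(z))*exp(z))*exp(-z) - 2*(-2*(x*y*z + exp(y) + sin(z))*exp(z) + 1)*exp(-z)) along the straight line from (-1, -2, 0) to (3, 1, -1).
-2*E + 4*exp(-2) + 4*sin(1) + 10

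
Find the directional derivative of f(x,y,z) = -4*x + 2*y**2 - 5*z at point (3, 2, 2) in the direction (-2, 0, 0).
4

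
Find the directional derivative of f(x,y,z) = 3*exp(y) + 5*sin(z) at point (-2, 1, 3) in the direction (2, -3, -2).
-sqrt(17)*(10*cos(3) + 9*E)/17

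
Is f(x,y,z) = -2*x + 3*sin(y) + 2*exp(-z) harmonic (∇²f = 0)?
No, ∇²f = -3*sin(y) + 2*exp(-z)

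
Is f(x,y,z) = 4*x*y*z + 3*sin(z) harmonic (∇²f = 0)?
No, ∇²f = -3*sin(z)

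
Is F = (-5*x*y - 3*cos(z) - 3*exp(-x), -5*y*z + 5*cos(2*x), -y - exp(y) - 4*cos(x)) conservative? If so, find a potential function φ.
No, ∇×F = (5*y - exp(y) - 1, -4*sin(x) + 3*sin(z), 5*x - 10*sin(2*x)) ≠ 0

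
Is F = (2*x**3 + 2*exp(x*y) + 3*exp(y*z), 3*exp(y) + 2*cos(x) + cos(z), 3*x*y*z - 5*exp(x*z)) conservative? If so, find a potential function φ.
No, ∇×F = (3*x*z + sin(z), -3*y*z + 3*y*exp(y*z) + 5*z*exp(x*z), -2*x*exp(x*y) - 3*z*exp(y*z) - 2*sin(x)) ≠ 0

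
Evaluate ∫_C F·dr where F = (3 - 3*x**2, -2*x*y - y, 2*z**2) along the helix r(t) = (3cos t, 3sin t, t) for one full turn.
16*pi**3/3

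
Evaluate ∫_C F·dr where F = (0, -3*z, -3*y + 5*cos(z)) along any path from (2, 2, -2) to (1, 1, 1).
-15 + 5*sin(1) + 5*sin(2)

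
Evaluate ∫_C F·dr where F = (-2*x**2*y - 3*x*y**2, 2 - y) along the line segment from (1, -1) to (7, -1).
156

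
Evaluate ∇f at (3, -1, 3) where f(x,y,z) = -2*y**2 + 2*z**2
(0, 4, 12)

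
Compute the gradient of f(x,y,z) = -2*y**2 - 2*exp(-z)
(0, -4*y, 2*exp(-z))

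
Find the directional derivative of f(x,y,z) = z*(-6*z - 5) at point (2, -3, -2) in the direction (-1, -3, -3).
-3*sqrt(19)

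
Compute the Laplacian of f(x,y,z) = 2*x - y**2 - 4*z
-2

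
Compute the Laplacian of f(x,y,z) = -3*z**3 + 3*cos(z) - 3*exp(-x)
-18*z - 3*cos(z) - 3*exp(-x)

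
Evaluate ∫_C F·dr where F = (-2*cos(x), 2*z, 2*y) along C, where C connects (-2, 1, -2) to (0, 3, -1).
-2 - 2*sin(2)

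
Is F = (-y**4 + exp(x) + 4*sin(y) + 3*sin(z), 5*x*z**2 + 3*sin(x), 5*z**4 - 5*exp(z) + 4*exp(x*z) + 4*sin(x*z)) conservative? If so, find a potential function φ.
No, ∇×F = (-10*x*z, -4*z*exp(x*z) - 4*z*cos(x*z) + 3*cos(z), 4*y**3 + 5*z**2 + 3*cos(x) - 4*cos(y)) ≠ 0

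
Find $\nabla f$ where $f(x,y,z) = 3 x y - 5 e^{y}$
(3*y, 3*x - 5*exp(y), 0)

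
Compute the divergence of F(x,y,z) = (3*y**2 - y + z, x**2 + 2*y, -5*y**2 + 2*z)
4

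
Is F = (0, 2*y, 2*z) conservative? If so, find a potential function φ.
Yes, F is conservative. φ = y**2 + z**2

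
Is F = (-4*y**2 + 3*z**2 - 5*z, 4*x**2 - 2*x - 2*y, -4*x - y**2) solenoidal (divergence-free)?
No, ∇·F = -2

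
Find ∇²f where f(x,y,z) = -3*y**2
-6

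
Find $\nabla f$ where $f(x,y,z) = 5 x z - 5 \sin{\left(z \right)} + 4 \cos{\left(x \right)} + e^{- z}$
(5*z - 4*sin(x), 0, 5*x - 5*cos(z) - exp(-z))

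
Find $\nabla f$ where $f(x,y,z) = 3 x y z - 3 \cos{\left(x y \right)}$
(3*y*(z + sin(x*y)), 3*x*(z + sin(x*y)), 3*x*y)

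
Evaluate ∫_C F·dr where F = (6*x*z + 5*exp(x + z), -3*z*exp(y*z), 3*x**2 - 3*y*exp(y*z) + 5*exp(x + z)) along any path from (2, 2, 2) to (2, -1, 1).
-2*exp(4) - 12 - 3*exp(-1) + 5*exp(3)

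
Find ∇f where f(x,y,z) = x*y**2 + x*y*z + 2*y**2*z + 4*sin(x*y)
(y*(y + z + 4*cos(x*y)), 2*x*y + x*z + 4*x*cos(x*y) + 4*y*z, y*(x + 2*y))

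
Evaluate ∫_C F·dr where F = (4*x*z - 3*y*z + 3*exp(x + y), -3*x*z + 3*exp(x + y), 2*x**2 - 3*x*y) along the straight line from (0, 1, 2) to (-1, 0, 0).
-6*sinh(1)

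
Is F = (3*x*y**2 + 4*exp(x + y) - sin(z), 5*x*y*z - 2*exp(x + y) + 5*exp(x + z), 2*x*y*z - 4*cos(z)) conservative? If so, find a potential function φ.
No, ∇×F = (-5*x*y + 2*x*z - 5*exp(x + z), -2*y*z - cos(z), -6*x*y + 5*y*z - 6*exp(x + y) + 5*exp(x + z)) ≠ 0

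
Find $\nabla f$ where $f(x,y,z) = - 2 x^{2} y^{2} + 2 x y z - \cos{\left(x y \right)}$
(y*(-4*x*y + 2*z + sin(x*y)), x*(-4*x*y + 2*z + sin(x*y)), 2*x*y)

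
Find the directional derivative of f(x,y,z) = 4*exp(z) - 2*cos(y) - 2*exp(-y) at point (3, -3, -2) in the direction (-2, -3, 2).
2*sqrt(17)*(3*(-exp(3) + sin(3))*exp(2) + 4)*exp(-2)/17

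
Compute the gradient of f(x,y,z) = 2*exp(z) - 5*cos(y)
(0, 5*sin(y), 2*exp(z))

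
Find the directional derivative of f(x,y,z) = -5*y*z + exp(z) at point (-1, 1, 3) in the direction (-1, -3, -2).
sqrt(14)*(55 - 2*exp(3))/14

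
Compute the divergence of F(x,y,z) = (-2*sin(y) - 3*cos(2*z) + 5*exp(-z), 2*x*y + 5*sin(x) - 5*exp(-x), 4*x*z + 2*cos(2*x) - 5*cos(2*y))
6*x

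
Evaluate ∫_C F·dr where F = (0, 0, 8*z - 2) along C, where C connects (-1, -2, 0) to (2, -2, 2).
12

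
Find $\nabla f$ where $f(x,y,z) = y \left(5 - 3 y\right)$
(0, 5 - 6*y, 0)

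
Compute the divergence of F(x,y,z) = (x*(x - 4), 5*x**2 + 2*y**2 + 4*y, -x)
2*x + 4*y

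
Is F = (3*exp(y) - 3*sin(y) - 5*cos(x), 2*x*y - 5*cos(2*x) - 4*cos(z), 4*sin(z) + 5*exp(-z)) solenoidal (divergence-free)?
No, ∇·F = 2*x + 5*sin(x) + 4*cos(z) - 5*exp(-z)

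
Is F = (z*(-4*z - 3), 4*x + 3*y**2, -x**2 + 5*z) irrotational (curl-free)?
No, ∇×F = (0, 2*x - 8*z - 3, 4)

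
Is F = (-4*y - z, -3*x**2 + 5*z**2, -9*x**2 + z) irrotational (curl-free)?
No, ∇×F = (-10*z, 18*x - 1, 4 - 6*x)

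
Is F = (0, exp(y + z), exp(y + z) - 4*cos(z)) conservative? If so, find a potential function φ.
Yes, F is conservative. φ = exp(y + z) - 4*sin(z)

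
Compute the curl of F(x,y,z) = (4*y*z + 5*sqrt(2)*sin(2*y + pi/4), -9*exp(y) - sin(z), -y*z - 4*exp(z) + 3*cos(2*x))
(-z + cos(z), 4*y + 6*sin(2*x), -4*z - 10*sqrt(2)*cos(2*y + pi/4))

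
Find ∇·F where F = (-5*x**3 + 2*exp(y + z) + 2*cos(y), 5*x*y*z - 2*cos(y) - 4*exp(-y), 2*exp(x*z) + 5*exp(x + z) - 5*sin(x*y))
-15*x**2 + 5*x*z + 2*x*exp(x*z) + 5*exp(x + z) + 2*sin(y) + 4*exp(-y)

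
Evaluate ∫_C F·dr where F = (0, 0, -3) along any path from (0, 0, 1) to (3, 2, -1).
6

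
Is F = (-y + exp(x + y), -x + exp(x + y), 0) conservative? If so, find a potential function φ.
Yes, F is conservative. φ = -x*y + exp(x + y)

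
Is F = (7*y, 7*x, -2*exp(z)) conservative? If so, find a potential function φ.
Yes, F is conservative. φ = 7*x*y - 2*exp(z)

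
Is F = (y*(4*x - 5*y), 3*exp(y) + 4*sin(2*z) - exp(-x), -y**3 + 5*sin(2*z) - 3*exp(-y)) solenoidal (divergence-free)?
No, ∇·F = 4*y + 3*exp(y) + 10*cos(2*z)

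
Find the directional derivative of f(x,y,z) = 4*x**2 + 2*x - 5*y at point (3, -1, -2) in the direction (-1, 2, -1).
-6*sqrt(6)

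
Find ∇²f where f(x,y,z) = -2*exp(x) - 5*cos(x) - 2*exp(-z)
-2*exp(x) + 5*cos(x) - 2*exp(-z)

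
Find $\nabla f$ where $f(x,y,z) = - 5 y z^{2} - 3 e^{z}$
(0, -5*z**2, -10*y*z - 3*exp(z))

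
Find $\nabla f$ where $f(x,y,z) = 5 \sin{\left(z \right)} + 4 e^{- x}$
(-4*exp(-x), 0, 5*cos(z))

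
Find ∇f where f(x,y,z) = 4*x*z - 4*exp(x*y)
(-4*y*exp(x*y) + 4*z, -4*x*exp(x*y), 4*x)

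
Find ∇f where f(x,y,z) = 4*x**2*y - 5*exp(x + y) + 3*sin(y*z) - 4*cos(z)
(8*x*y - 5*exp(x + y), 4*x**2 + 3*z*cos(y*z) - 5*exp(x + y), 3*y*cos(y*z) + 4*sin(z))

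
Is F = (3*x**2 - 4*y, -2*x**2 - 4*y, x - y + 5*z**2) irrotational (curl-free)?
No, ∇×F = (-1, -1, 4 - 4*x)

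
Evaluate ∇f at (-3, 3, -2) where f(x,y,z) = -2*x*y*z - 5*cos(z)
(12, -12, 18 - 5*sin(2))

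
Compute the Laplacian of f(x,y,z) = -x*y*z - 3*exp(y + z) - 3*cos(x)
-6*exp(y + z) + 3*cos(x)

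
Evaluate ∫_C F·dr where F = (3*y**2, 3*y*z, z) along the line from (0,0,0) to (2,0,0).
0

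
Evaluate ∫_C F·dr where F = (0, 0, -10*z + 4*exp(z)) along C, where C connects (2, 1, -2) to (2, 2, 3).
-25 - 4*exp(-2) + 4*exp(3)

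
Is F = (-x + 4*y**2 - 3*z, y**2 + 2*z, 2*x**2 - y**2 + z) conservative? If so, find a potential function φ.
No, ∇×F = (-2*y - 2, -4*x - 3, -8*y) ≠ 0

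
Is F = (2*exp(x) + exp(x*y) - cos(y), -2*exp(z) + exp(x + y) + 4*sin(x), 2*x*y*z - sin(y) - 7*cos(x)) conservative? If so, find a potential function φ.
No, ∇×F = (2*x*z + 2*exp(z) - cos(y), -2*y*z - 7*sin(x), -x*exp(x*y) + exp(x + y) - sin(y) + 4*cos(x)) ≠ 0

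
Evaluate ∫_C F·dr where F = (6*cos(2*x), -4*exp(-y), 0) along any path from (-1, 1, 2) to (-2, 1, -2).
-3*sin(4) + 3*sin(2)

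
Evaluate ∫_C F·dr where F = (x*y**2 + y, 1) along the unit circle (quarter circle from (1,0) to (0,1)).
3/4 - pi/4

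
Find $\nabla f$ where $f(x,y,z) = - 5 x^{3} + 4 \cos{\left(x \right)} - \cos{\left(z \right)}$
(-15*x**2 - 4*sin(x), 0, sin(z))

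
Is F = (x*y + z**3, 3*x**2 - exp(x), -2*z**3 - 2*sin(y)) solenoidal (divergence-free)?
No, ∇·F = y - 6*z**2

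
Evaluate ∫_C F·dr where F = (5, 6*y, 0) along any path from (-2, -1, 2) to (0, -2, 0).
19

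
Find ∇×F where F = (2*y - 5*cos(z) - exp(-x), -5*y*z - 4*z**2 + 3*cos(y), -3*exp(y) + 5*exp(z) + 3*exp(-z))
(5*y + 8*z - 3*exp(y), 5*sin(z), -2)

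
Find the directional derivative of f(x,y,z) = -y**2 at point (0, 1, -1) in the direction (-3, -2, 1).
2*sqrt(14)/7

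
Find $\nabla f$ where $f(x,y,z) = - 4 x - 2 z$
(-4, 0, -2)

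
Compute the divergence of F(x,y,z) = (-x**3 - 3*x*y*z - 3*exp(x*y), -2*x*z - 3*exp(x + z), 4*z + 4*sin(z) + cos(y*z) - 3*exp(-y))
-3*x**2 - 3*y*z - 3*y*exp(x*y) - y*sin(y*z) + 4*cos(z) + 4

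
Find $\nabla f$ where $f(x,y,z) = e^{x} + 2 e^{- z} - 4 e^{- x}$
(exp(x) + 4*exp(-x), 0, -2*exp(-z))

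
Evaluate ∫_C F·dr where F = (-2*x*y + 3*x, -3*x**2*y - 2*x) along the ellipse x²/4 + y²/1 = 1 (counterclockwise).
-4*pi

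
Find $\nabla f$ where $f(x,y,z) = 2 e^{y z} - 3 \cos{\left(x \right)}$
(3*sin(x), 2*z*exp(y*z), 2*y*exp(y*z))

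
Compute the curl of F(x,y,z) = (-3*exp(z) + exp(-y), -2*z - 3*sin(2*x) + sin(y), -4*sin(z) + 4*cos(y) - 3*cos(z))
(2 - 4*sin(y), -3*exp(z), -6*cos(2*x) + exp(-y))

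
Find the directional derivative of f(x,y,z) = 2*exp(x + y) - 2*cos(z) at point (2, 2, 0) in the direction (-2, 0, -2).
-sqrt(2)*exp(4)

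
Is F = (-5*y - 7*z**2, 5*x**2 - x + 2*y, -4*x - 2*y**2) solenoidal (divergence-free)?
No, ∇·F = 2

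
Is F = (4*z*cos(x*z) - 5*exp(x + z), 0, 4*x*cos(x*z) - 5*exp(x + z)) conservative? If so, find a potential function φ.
Yes, F is conservative. φ = -5*exp(x + z) + 4*sin(x*z)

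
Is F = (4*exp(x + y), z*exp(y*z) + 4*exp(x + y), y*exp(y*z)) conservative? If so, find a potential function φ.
Yes, F is conservative. φ = exp(y*z) + 4*exp(x + y)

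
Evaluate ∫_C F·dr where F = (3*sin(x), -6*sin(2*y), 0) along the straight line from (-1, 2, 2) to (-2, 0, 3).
-3*cos(2) + 3*cos(1) - 3*cos(4) + 3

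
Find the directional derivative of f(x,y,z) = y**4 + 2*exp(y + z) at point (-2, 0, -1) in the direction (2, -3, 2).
-2*sqrt(17)*exp(-1)/17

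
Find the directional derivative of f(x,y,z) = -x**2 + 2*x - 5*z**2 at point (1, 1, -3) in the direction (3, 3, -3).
-10*sqrt(3)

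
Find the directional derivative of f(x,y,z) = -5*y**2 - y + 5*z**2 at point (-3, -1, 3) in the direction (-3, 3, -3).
-7*sqrt(3)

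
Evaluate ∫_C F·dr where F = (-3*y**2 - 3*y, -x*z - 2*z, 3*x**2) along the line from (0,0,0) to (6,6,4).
-198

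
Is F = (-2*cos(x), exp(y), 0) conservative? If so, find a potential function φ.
Yes, F is conservative. φ = exp(y) - 2*sin(x)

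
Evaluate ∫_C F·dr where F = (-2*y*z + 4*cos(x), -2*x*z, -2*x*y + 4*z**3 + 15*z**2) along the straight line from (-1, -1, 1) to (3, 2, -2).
-4 + 4*sin(3) + 4*sin(1)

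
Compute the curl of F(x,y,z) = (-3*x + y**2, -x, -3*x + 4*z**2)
(0, 3, -2*y - 1)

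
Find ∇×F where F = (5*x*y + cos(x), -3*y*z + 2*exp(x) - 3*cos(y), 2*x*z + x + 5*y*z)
(3*y + 5*z, -2*z - 1, -5*x + 2*exp(x))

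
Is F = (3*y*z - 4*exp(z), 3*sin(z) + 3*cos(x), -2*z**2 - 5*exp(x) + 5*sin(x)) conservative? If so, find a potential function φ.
No, ∇×F = (-3*cos(z), 3*y + 5*exp(x) - 4*exp(z) - 5*cos(x), -3*z - 3*sin(x)) ≠ 0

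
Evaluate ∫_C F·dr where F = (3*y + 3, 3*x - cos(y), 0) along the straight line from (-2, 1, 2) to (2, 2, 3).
-sin(2) + sin(1) + 30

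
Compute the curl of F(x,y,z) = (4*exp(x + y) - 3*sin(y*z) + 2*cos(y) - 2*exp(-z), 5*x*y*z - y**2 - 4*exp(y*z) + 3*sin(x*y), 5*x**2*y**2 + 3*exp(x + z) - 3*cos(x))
(y*(10*x**2 - 5*x + 4*exp(y*z)), -10*x*y**2 - 3*y*cos(y*z) - 3*exp(x + z) - 3*sin(x) + 2*exp(-z), 5*y*z + 3*y*cos(x*y) + 3*z*cos(y*z) - 4*exp(x + y) + 2*sin(y))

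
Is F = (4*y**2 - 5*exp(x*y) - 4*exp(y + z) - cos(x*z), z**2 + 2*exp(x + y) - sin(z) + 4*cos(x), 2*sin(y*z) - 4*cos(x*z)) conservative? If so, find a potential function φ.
No, ∇×F = (2*z*cos(y*z) - 2*z + cos(z), x*sin(x*z) - 4*z*sin(x*z) - 4*exp(y + z), 5*x*exp(x*y) - 8*y + 2*exp(x + y) + 4*exp(y + z) - 4*sin(x)) ≠ 0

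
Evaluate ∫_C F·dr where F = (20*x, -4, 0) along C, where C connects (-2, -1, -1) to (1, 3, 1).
-46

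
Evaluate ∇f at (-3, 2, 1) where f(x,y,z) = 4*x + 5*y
(4, 5, 0)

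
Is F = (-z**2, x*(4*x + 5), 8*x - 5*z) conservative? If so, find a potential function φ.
No, ∇×F = (0, -2*z - 8, 8*x + 5) ≠ 0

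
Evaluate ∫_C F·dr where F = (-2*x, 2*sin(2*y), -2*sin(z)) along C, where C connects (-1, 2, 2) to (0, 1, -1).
cos(4) + 1 + 2*cos(1) - 3*cos(2)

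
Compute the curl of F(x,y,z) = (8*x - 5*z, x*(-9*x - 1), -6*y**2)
(-12*y, -5, -18*x - 1)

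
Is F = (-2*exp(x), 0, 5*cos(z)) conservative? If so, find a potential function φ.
Yes, F is conservative. φ = -2*exp(x) + 5*sin(z)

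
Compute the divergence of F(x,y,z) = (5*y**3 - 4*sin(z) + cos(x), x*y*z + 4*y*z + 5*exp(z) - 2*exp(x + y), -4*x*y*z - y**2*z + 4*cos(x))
-4*x*y + x*z - y**2 + 4*z - 2*exp(x + y) - sin(x)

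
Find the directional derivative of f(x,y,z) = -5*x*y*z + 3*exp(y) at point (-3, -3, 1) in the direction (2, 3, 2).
3*sqrt(17)*(3 - 5*exp(3))*exp(-3)/17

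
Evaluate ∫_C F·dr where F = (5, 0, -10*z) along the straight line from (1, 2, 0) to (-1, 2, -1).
-15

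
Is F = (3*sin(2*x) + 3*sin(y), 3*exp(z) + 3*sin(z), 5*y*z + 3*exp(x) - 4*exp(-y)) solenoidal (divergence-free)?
No, ∇·F = 5*y + 6*cos(2*x)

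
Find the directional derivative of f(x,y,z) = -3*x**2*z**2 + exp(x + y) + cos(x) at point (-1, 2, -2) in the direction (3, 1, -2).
sqrt(14)*(3*sin(1) + 4*E + 48)/14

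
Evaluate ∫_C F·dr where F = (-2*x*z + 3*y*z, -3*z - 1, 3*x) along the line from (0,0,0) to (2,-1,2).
2/3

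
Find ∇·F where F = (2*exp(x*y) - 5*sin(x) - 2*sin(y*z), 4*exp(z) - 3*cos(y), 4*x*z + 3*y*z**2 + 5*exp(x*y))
4*x + 6*y*z + 2*y*exp(x*y) + 3*sin(y) - 5*cos(x)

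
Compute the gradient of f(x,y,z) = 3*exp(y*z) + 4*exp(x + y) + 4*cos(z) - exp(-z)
(4*exp(x + y), 3*z*exp(y*z) + 4*exp(x + y), 3*y*exp(y*z) - 4*sin(z) + exp(-z))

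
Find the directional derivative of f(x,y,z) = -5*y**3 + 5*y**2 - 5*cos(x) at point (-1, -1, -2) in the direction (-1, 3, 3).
5*sqrt(19)*(-15 + sin(1))/19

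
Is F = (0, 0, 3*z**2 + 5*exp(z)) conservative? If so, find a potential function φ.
Yes, F is conservative. φ = z**3 + 5*exp(z)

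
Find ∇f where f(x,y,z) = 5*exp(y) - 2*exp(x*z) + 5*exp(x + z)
(-2*z*exp(x*z) + 5*exp(x + z), 5*exp(y), -2*x*exp(x*z) + 5*exp(x + z))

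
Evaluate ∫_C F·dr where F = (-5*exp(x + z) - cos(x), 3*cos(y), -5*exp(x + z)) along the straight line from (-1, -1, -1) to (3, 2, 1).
-5*exp(4) - sin(3) + 5*exp(-2) + 2*sin(1) + 3*sin(2)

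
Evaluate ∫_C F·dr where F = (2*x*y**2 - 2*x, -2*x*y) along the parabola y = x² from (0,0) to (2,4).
-124/15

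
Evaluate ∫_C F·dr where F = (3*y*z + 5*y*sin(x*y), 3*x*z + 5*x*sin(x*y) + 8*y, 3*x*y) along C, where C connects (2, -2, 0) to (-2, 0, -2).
-21 + 5*cos(4)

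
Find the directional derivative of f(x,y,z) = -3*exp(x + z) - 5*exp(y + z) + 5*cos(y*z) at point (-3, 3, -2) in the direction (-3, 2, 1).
sqrt(14)*(-15*exp(6) + 6 - 5*exp(5)*sin(6))*exp(-5)/14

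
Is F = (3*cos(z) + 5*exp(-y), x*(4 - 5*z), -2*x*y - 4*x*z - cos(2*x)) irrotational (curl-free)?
No, ∇×F = (3*x, 2*y + 4*z - 2*sin(2*x) - 3*sin(z), -5*z + 4 + 5*exp(-y))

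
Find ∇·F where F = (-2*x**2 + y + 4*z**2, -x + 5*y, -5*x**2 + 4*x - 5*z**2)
-4*x - 10*z + 5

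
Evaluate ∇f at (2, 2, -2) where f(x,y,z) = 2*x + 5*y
(2, 5, 0)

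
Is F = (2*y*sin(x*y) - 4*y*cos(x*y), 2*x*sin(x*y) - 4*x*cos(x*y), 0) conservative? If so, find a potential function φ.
Yes, F is conservative. φ = -4*sin(x*y) - 2*cos(x*y)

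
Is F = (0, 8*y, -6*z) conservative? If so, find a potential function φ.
Yes, F is conservative. φ = 4*y**2 - 3*z**2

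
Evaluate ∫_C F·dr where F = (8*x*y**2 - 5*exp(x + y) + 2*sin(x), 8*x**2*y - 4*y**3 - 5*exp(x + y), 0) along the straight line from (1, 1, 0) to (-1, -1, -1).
10*sinh(2)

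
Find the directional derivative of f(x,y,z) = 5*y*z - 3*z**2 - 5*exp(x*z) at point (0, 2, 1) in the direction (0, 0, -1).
-4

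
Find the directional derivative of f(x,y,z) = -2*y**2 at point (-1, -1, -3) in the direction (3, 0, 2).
0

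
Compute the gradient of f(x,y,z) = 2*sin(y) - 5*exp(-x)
(5*exp(-x), 2*cos(y), 0)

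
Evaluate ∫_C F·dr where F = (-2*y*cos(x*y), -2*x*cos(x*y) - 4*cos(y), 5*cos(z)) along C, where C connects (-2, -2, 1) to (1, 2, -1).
-10*sin(2) - 10*sin(1) + 2*sin(4)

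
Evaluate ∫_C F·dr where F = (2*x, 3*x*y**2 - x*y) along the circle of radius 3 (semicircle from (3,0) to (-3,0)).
-18 + 243*pi/8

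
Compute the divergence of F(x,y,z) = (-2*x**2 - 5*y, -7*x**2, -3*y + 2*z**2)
-4*x + 4*z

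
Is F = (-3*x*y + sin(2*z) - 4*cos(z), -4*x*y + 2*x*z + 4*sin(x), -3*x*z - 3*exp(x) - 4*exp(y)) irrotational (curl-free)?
No, ∇×F = (-2*x - 4*exp(y), 3*z + 3*exp(x) + 4*sin(z) + 2*cos(2*z), 3*x - 4*y + 2*z + 4*cos(x))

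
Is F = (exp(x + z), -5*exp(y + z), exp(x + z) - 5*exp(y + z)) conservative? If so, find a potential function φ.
Yes, F is conservative. φ = exp(x + z) - 5*exp(y + z)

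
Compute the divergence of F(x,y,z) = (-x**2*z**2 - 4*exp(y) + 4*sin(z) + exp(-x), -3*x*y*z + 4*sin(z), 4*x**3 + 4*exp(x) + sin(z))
-2*x*z**2 - 3*x*z + cos(z) - exp(-x)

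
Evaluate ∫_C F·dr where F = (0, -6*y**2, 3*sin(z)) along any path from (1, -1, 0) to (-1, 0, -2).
1 - 3*cos(2)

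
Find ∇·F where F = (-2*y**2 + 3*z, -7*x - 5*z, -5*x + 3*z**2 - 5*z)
6*z - 5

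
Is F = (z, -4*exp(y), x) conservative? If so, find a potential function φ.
Yes, F is conservative. φ = x*z - 4*exp(y)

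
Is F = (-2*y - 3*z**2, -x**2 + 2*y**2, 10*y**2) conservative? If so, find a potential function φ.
No, ∇×F = (20*y, -6*z, 2 - 2*x) ≠ 0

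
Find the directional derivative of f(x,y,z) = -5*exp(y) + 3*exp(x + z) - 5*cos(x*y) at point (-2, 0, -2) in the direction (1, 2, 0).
sqrt(5)*(3 - 10*exp(4))*exp(-4)/5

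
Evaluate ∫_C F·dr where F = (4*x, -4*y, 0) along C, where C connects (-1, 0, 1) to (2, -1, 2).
4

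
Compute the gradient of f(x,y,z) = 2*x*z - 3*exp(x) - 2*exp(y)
(2*z - 3*exp(x), -2*exp(y), 2*x)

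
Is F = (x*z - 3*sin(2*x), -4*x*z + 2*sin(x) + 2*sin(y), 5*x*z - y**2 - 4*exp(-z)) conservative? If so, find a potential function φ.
No, ∇×F = (4*x - 2*y, x - 5*z, -4*z + 2*cos(x)) ≠ 0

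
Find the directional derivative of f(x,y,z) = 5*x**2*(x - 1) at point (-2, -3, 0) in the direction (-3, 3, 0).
-40*sqrt(2)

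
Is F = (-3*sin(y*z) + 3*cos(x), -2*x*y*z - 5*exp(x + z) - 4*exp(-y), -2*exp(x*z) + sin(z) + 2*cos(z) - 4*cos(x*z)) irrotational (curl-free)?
No, ∇×F = (2*x*y + 5*exp(x + z), -3*y*cos(y*z) + 2*z*exp(x*z) - 4*z*sin(x*z), -2*y*z + 3*z*cos(y*z) - 5*exp(x + z))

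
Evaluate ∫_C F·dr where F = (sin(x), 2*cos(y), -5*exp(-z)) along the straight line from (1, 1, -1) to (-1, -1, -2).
-5*E - 4*sin(1) + 5*exp(2)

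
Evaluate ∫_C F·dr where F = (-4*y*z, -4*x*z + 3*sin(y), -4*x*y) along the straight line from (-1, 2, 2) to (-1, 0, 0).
-19 + 3*cos(2)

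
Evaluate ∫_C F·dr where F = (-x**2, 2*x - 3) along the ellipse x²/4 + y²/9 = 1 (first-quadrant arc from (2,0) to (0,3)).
-19/3 + 3*pi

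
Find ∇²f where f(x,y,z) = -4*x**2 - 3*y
-8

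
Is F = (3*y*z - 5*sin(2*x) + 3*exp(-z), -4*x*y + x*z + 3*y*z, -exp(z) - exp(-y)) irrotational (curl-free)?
No, ∇×F = (-x - 3*y + exp(-y), 3*y - 3*exp(-z), -4*y - 2*z)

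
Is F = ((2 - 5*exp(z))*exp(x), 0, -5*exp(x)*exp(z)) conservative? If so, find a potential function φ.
Yes, F is conservative. φ = (2 - 5*exp(z))*exp(x)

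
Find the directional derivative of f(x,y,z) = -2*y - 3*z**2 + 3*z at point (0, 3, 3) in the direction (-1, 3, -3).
39*sqrt(19)/19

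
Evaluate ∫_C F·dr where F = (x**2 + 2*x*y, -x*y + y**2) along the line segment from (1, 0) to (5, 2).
66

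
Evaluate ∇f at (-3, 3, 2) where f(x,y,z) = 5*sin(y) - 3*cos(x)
(-3*sin(3), 5*cos(3), 0)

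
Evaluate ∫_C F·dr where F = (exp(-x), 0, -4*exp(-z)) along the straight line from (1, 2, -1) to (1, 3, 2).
4*(1 - exp(3))*exp(-2)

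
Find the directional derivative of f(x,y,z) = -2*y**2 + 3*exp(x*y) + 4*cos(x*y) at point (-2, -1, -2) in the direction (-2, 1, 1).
2*sqrt(6)/3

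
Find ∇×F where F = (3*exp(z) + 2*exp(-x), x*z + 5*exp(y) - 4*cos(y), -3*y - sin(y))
(-x - cos(y) - 3, 3*exp(z), z)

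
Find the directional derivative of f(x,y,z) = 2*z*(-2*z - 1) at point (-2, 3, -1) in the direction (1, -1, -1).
-2*sqrt(3)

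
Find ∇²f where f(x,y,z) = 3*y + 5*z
0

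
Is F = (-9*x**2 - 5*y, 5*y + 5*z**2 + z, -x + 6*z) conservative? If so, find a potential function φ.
No, ∇×F = (-10*z - 1, 1, 5) ≠ 0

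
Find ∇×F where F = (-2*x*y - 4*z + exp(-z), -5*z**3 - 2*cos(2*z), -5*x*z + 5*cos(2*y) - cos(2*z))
(15*z**2 - 10*sin(2*y) - 4*sin(2*z), 5*z - 4 - exp(-z), 2*x)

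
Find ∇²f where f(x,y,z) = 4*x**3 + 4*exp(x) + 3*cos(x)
24*x + 4*exp(x) - 3*cos(x)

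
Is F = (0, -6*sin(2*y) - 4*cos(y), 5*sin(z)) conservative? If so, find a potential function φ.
Yes, F is conservative. φ = -4*sin(y) + 3*cos(2*y) - 5*cos(z)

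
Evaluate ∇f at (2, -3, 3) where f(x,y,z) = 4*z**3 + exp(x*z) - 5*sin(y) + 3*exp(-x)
(-(3 - 3*exp(8))*exp(-2), -5*cos(3), 108 + 2*exp(6))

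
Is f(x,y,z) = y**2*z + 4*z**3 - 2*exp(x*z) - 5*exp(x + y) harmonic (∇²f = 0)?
No, ∇²f = -2*x**2*exp(x*z) - 2*z**2*exp(x*z) + 26*z - 10*exp(x + y)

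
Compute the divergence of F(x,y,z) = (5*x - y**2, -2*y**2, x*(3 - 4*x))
5 - 4*y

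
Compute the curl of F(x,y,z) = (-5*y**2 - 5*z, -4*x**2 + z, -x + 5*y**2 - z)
(10*y - 1, -4, -8*x + 10*y)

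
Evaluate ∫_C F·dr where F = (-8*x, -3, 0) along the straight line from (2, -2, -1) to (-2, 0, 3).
-6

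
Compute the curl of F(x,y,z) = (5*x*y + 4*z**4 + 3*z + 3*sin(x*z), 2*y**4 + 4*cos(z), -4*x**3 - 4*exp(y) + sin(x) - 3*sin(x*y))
(-3*x*cos(x*y) - 4*exp(y) + 4*sin(z), 12*x**2 + 3*x*cos(x*z) + 3*y*cos(x*y) + 16*z**3 - cos(x) + 3, -5*x)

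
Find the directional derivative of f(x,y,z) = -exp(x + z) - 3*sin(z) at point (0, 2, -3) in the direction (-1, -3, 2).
-sqrt(14)*(6*exp(3)*cos(3) + 1)*exp(-3)/14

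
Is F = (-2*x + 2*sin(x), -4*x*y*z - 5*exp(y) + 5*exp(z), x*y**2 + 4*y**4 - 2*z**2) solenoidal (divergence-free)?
No, ∇·F = -4*x*z - 4*z - 5*exp(y) + 2*cos(x) - 2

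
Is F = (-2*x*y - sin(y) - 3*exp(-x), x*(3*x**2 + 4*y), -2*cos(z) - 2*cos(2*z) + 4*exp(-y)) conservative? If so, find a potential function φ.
No, ∇×F = (-4*exp(-y), 0, 9*x**2 + 2*x + 4*y + cos(y)) ≠ 0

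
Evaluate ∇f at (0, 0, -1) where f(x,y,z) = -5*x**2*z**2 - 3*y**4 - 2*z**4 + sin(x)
(1, 0, 8)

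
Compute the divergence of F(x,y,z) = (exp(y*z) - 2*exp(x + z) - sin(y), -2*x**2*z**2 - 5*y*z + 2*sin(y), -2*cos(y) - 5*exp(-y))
-5*z - 2*exp(x + z) + 2*cos(y)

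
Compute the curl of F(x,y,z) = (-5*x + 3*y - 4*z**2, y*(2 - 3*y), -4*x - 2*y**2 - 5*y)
(-4*y - 5, 4 - 8*z, -3)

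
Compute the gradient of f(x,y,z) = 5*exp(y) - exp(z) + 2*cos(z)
(0, 5*exp(y), -exp(z) - 2*sin(z))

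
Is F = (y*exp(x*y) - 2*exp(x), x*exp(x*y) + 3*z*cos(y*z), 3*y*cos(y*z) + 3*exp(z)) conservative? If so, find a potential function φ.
Yes, F is conservative. φ = -2*exp(x) + 3*exp(z) + exp(x*y) + 3*sin(y*z)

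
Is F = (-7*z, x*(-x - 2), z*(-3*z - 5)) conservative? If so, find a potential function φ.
No, ∇×F = (0, -7, -2*x - 2) ≠ 0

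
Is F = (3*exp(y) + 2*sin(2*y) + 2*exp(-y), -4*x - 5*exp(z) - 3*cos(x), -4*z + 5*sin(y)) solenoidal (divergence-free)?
No, ∇·F = -4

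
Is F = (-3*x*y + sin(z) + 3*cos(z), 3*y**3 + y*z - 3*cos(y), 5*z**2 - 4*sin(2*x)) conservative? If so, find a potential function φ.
No, ∇×F = (-y, -3*sin(z) + 8*cos(2*x) + cos(z), 3*x) ≠ 0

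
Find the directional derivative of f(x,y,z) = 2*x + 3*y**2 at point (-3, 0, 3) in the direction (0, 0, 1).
0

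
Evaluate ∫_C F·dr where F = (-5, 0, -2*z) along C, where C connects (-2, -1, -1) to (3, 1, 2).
-28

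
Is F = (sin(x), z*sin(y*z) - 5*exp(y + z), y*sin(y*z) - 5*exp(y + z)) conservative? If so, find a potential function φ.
Yes, F is conservative. φ = -5*exp(y + z) - cos(x) - cos(y*z)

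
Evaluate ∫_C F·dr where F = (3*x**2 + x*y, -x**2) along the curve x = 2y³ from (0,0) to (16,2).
29696/7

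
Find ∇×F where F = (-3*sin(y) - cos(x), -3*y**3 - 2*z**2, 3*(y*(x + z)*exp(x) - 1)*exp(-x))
(3*x + 7*z, -3*y - 3*exp(-x), 3*cos(y))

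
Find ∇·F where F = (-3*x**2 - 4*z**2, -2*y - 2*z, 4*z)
2 - 6*x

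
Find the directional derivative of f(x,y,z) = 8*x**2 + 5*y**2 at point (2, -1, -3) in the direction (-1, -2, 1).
-2*sqrt(6)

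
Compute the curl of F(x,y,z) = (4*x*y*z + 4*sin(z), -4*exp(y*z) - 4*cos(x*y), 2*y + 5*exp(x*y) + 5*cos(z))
(5*x*exp(x*y) + 4*y*exp(y*z) + 2, 4*x*y - 5*y*exp(x*y) + 4*cos(z), -4*x*z + 4*y*sin(x*y))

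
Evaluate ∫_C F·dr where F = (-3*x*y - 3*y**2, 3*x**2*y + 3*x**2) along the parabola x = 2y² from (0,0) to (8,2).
16/5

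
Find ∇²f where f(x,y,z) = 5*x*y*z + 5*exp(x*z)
5*(x**2 + z**2)*exp(x*z)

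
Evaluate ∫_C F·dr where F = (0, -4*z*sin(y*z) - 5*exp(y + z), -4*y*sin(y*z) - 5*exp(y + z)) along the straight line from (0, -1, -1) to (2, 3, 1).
-5*exp(4) + 4*cos(3) - 4*cos(1) + 5*exp(-2)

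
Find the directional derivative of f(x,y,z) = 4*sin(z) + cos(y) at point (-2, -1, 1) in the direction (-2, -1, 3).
sqrt(14)*(-sin(1) + 12*cos(1))/14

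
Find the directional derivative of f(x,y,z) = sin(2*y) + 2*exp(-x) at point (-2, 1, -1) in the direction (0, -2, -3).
-4*sqrt(13)*cos(2)/13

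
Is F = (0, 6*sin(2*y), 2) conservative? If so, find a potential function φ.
Yes, F is conservative. φ = 2*z - 3*cos(2*y)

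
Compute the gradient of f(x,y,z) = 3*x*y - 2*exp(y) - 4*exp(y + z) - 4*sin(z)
(3*y, 3*x - 2*exp(y) - 4*exp(y + z), -4*exp(y + z) - 4*cos(z))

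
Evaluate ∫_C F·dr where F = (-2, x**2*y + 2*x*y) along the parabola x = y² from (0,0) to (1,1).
-4/3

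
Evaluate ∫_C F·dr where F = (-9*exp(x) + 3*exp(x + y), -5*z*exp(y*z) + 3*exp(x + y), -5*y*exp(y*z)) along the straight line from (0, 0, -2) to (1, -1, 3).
-9*E - 5*exp(-3) + 14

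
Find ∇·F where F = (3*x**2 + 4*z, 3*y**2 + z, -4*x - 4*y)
6*x + 6*y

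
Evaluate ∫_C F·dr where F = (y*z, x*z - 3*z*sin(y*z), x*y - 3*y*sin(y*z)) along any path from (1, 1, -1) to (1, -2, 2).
-3 + 3*cos(4) - 3*cos(1)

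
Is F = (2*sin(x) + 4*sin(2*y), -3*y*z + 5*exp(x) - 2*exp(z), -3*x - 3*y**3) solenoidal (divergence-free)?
No, ∇·F = -3*z + 2*cos(x)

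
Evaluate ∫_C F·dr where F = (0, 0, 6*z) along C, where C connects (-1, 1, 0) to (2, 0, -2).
12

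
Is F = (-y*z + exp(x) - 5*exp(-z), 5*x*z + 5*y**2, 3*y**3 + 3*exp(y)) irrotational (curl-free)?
No, ∇×F = (-5*x + 9*y**2 + 3*exp(y), -y + 5*exp(-z), 6*z)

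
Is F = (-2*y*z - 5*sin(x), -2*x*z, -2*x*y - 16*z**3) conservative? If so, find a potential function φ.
Yes, F is conservative. φ = -2*x*y*z - 4*z**4 + 5*cos(x)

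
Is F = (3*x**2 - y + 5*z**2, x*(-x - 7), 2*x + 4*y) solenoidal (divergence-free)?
No, ∇·F = 6*x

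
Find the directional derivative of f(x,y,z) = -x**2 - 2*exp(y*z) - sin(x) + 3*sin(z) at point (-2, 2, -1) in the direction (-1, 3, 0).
sqrt(10)*((-4 + cos(2))*exp(2) + 6)*exp(-2)/10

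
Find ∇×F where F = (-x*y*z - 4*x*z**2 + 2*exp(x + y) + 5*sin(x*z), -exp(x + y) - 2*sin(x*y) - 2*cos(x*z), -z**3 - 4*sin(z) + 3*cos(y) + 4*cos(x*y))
(-4*x*sin(x*y) - 2*x*sin(x*z) - 3*sin(y), -x*y - 8*x*z + 5*x*cos(x*z) + 4*y*sin(x*y), x*z - 2*y*cos(x*y) + 2*z*sin(x*z) - 3*exp(x + y))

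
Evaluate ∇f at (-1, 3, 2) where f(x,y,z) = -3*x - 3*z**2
(-3, 0, -12)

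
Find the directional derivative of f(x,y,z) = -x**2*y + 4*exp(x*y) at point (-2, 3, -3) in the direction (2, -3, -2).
12*sqrt(17)*(4 + 3*exp(6))*exp(-6)/17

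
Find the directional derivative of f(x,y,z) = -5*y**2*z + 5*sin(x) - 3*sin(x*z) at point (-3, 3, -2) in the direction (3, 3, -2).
15*sqrt(22)*(cos(3) + 18)/22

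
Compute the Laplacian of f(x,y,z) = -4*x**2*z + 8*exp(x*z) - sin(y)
8*x**2*exp(x*z) + 8*z*(z*exp(x*z) - 1) + sin(y)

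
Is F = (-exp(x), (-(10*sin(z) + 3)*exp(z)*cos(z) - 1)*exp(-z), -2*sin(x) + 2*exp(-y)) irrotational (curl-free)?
No, ∇×F = (-20*sin(z)**2 - 3*sin(z) + 10 - exp(-z) - 2*exp(-y), 2*cos(x), 0)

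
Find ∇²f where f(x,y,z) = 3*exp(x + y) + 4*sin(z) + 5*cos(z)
6*exp(x + y) - 4*sin(z) - 5*cos(z)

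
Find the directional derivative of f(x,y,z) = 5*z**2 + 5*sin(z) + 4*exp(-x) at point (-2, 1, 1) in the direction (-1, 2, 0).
4*sqrt(5)*exp(2)/5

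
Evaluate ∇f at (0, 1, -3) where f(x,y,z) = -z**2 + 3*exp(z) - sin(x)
(-1, 0, 3*exp(-3) + 6)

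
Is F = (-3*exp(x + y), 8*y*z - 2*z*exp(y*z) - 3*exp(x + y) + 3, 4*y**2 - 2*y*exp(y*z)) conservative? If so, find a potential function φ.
Yes, F is conservative. φ = 4*y**2*z + 3*y - 2*exp(y*z) - 3*exp(x + y)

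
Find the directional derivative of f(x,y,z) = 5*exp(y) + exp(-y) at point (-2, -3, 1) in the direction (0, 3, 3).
sqrt(2)*(5 - exp(6))*exp(-3)/2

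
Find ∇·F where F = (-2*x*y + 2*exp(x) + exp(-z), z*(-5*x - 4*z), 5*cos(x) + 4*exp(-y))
-2*y + 2*exp(x)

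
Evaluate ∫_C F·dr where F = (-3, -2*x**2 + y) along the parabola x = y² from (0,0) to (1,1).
-29/10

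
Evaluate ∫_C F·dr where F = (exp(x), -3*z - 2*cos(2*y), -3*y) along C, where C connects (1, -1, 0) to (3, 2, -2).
-E - sin(2) - sin(4) + 12 + exp(3)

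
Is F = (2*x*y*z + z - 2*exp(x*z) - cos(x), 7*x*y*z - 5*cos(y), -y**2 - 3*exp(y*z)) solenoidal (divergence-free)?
No, ∇·F = 7*x*z + 2*y*z - 3*y*exp(y*z) - 2*z*exp(x*z) + sin(x) + 5*sin(y)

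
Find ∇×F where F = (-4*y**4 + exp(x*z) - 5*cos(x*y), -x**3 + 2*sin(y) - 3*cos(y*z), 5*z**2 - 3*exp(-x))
(-3*y*sin(y*z), x*exp(x*z) - 3*exp(-x), -3*x**2 - 5*x*sin(x*y) + 16*y**3)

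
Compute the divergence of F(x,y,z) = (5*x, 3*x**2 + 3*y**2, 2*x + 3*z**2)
6*y + 6*z + 5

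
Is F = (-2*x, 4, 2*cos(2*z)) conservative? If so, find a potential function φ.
Yes, F is conservative. φ = -x**2 + 4*y + sin(2*z)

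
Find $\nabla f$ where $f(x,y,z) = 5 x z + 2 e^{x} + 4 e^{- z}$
(5*z + 2*exp(x), 0, 5*x - 4*exp(-z))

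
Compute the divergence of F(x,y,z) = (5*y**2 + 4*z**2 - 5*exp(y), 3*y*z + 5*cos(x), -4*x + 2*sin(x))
3*z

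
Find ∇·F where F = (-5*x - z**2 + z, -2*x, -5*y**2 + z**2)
2*z - 5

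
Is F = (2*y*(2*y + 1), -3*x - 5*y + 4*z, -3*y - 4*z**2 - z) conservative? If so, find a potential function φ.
No, ∇×F = (-7, 0, -8*y - 5) ≠ 0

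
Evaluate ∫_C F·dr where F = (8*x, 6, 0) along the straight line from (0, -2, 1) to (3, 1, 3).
54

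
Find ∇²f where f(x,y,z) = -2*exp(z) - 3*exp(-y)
-2*exp(z) - 3*exp(-y)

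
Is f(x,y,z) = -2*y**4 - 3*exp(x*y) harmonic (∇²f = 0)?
No, ∇²f = -3*x**2*exp(x*y) - 3*y**2*exp(x*y) - 24*y**2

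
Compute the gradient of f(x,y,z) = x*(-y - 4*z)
(-y - 4*z, -x, -4*x)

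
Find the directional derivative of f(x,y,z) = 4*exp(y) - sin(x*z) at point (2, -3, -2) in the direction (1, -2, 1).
-4*sqrt(6)*exp(-3)/3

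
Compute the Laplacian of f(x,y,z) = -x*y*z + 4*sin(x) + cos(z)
-4*sin(x) - cos(z)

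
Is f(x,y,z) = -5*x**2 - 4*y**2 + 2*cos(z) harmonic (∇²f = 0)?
No, ∇²f = -2*cos(z) - 18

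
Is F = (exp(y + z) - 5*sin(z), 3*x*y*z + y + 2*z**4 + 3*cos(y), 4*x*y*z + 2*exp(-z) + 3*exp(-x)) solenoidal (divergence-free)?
No, ∇·F = 4*x*y + 3*x*z - 3*sin(y) + 1 - 2*exp(-z)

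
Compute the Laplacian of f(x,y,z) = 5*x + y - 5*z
0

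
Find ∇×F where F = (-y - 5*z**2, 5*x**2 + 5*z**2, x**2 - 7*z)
(-10*z, -2*x - 10*z, 10*x + 1)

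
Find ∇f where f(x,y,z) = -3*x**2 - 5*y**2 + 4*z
(-6*x, -10*y, 4)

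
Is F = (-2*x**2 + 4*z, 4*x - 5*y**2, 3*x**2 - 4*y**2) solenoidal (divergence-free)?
No, ∇·F = -4*x - 10*y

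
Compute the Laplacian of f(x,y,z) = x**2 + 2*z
2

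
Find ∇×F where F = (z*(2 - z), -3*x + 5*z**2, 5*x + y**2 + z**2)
(2*y - 10*z, -2*z - 3, -3)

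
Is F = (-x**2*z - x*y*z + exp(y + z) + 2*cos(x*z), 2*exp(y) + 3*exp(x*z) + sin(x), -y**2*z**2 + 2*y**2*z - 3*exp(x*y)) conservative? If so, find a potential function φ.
No, ∇×F = (-3*x*exp(x*y) - 3*x*exp(x*z) - 2*y*z**2 + 4*y*z, -x**2 - x*y - 2*x*sin(x*z) + 3*y*exp(x*y) + exp(y + z), x*z + 3*z*exp(x*z) - exp(y + z) + cos(x)) ≠ 0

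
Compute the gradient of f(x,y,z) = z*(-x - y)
(-z, -z, -x - y)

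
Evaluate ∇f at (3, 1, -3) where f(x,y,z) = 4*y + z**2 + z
(0, 4, -5)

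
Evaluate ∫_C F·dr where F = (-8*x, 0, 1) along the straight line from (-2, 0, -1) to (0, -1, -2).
15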